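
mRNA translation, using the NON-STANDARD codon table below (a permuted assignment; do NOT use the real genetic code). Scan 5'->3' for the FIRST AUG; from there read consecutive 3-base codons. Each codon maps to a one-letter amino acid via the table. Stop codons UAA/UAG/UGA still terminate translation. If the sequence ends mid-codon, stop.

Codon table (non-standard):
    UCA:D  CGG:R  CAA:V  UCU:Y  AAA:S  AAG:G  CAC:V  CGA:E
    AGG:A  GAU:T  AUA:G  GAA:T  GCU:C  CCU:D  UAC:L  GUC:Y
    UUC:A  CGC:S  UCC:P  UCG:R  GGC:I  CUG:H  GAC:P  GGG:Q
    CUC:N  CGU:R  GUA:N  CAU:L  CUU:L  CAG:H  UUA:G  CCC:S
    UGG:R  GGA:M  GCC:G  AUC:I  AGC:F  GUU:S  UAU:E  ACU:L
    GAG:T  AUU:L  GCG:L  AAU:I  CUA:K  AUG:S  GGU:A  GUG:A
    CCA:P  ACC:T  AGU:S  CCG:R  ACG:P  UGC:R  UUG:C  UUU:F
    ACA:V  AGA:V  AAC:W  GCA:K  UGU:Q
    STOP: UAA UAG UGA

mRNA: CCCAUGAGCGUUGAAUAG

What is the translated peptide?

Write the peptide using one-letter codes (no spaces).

Answer: SFST

Derivation:
start AUG at pos 3
pos 3: AUG -> S; peptide=S
pos 6: AGC -> F; peptide=SF
pos 9: GUU -> S; peptide=SFS
pos 12: GAA -> T; peptide=SFST
pos 15: UAG -> STOP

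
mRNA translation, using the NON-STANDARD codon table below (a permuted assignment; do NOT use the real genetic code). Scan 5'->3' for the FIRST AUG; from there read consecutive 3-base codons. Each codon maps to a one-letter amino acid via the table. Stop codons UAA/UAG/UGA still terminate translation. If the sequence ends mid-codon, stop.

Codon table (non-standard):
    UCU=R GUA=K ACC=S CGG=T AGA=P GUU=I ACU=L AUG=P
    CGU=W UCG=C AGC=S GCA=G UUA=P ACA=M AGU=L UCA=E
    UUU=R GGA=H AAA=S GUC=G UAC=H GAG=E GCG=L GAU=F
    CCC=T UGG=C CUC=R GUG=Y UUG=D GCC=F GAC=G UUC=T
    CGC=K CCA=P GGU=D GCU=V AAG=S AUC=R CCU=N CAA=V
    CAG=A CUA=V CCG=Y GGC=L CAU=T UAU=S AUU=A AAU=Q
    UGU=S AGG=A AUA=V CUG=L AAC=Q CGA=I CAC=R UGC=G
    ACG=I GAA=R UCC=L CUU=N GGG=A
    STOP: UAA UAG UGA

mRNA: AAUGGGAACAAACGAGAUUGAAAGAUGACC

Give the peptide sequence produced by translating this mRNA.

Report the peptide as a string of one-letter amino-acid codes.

Answer: PHMQEARP

Derivation:
start AUG at pos 1
pos 1: AUG -> P; peptide=P
pos 4: GGA -> H; peptide=PH
pos 7: ACA -> M; peptide=PHM
pos 10: AAC -> Q; peptide=PHMQ
pos 13: GAG -> E; peptide=PHMQE
pos 16: AUU -> A; peptide=PHMQEA
pos 19: GAA -> R; peptide=PHMQEAR
pos 22: AGA -> P; peptide=PHMQEARP
pos 25: UGA -> STOP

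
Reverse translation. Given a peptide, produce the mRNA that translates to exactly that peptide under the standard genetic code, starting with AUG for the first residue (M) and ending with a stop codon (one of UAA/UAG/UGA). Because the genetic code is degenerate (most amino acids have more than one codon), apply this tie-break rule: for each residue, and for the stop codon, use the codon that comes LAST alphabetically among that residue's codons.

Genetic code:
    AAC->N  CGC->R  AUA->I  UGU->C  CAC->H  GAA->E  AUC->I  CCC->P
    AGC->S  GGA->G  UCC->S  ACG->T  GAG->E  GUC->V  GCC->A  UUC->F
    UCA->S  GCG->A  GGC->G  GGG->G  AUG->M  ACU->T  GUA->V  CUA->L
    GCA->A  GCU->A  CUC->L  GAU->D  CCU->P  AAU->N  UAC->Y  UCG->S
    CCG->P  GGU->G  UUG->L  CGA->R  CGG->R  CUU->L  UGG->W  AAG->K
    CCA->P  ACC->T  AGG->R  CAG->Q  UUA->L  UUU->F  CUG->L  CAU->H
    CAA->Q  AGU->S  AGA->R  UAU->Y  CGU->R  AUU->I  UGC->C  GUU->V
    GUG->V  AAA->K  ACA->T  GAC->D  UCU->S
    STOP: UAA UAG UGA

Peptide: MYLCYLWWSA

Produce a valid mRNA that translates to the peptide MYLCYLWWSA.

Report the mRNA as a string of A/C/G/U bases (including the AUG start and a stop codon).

residue 1: M -> AUG (start codon)
residue 2: Y codons sorted = UAC,UAU -> pick last = UAU
residue 3: L codons sorted = CUA,CUC,CUG,CUU,UUA,UUG -> pick last = UUG
residue 4: C codons sorted = UGC,UGU -> pick last = UGU
residue 5: Y codons sorted = UAC,UAU -> pick last = UAU
residue 6: L codons sorted = CUA,CUC,CUG,CUU,UUA,UUG -> pick last = UUG
residue 7: W -> UGG (only codon)
residue 8: W -> UGG (only codon)
residue 9: S codons sorted = AGC,AGU,UCA,UCC,UCG,UCU -> pick last = UCU
residue 10: A codons sorted = GCA,GCC,GCG,GCU -> pick last = GCU
terminator: stop codons sorted = UAA,UAG,UGA -> pick last = UGA

Answer: mRNA: AUGUAUUUGUGUUAUUUGUGGUGGUCUGCUUGA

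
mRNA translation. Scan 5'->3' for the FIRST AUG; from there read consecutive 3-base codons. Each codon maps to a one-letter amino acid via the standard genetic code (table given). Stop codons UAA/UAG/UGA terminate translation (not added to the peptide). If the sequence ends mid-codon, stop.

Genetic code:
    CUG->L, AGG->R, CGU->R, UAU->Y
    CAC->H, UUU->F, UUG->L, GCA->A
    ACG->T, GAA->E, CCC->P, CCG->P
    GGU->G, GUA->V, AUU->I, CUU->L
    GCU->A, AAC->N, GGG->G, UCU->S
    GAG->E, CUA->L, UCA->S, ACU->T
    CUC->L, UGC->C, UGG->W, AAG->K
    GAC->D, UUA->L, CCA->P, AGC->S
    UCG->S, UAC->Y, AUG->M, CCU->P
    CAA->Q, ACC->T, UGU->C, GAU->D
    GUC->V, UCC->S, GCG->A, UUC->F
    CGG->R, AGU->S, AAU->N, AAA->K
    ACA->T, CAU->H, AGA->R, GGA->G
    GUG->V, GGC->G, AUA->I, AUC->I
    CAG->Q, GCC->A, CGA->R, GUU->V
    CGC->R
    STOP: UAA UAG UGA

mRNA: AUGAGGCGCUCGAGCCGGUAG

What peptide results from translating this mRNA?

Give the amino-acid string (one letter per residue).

start AUG at pos 0
pos 0: AUG -> M; peptide=M
pos 3: AGG -> R; peptide=MR
pos 6: CGC -> R; peptide=MRR
pos 9: UCG -> S; peptide=MRRS
pos 12: AGC -> S; peptide=MRRSS
pos 15: CGG -> R; peptide=MRRSSR
pos 18: UAG -> STOP

Answer: MRRSSR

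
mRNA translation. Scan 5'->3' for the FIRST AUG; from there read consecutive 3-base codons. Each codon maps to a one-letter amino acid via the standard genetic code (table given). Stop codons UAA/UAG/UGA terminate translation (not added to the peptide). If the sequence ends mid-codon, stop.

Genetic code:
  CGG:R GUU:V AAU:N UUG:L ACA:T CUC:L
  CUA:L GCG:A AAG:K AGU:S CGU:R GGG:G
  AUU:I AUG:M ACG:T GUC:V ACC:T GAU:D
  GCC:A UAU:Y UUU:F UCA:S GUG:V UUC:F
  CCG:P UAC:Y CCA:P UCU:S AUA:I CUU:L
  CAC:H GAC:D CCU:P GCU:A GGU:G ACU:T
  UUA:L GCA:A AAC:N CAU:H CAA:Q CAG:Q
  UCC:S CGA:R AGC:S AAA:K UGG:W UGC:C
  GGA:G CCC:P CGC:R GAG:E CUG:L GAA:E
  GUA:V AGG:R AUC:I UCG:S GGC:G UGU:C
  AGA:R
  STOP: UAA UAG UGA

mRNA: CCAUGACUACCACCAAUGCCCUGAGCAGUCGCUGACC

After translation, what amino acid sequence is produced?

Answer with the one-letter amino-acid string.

Answer: MTTTNALSSR

Derivation:
start AUG at pos 2
pos 2: AUG -> M; peptide=M
pos 5: ACU -> T; peptide=MT
pos 8: ACC -> T; peptide=MTT
pos 11: ACC -> T; peptide=MTTT
pos 14: AAU -> N; peptide=MTTTN
pos 17: GCC -> A; peptide=MTTTNA
pos 20: CUG -> L; peptide=MTTTNAL
pos 23: AGC -> S; peptide=MTTTNALS
pos 26: AGU -> S; peptide=MTTTNALSS
pos 29: CGC -> R; peptide=MTTTNALSSR
pos 32: UGA -> STOP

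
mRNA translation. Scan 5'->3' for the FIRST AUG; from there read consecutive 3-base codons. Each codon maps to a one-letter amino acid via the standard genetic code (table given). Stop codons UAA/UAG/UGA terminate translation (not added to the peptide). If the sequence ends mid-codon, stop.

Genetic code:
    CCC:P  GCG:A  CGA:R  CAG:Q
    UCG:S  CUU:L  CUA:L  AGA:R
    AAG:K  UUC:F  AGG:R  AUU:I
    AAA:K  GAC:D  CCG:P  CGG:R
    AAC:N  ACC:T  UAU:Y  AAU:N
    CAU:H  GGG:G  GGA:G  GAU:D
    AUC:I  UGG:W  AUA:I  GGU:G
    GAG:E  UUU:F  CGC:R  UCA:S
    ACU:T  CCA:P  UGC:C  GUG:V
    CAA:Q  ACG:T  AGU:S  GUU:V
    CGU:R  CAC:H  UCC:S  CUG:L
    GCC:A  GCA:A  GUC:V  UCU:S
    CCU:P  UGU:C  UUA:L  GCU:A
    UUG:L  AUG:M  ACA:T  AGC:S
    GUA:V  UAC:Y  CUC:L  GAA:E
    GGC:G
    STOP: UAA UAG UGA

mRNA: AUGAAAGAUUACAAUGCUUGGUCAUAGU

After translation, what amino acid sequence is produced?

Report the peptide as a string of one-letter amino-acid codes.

start AUG at pos 0
pos 0: AUG -> M; peptide=M
pos 3: AAA -> K; peptide=MK
pos 6: GAU -> D; peptide=MKD
pos 9: UAC -> Y; peptide=MKDY
pos 12: AAU -> N; peptide=MKDYN
pos 15: GCU -> A; peptide=MKDYNA
pos 18: UGG -> W; peptide=MKDYNAW
pos 21: UCA -> S; peptide=MKDYNAWS
pos 24: UAG -> STOP

Answer: MKDYNAWS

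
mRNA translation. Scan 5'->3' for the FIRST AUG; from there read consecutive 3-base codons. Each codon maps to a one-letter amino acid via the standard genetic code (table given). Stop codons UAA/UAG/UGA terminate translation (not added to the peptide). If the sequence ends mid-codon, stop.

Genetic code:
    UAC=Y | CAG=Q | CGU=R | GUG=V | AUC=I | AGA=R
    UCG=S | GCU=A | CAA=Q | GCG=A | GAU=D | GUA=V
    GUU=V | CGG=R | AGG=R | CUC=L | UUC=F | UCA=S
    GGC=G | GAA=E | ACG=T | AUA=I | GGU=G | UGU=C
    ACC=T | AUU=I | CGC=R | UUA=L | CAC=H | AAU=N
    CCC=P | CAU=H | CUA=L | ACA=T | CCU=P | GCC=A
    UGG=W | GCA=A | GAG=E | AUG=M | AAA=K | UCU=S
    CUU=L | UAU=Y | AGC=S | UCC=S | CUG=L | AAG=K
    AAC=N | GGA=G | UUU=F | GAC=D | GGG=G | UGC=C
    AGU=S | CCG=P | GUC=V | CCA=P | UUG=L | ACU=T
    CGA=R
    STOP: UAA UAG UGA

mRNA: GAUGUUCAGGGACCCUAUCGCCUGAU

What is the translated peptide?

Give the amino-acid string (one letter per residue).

start AUG at pos 1
pos 1: AUG -> M; peptide=M
pos 4: UUC -> F; peptide=MF
pos 7: AGG -> R; peptide=MFR
pos 10: GAC -> D; peptide=MFRD
pos 13: CCU -> P; peptide=MFRDP
pos 16: AUC -> I; peptide=MFRDPI
pos 19: GCC -> A; peptide=MFRDPIA
pos 22: UGA -> STOP

Answer: MFRDPIA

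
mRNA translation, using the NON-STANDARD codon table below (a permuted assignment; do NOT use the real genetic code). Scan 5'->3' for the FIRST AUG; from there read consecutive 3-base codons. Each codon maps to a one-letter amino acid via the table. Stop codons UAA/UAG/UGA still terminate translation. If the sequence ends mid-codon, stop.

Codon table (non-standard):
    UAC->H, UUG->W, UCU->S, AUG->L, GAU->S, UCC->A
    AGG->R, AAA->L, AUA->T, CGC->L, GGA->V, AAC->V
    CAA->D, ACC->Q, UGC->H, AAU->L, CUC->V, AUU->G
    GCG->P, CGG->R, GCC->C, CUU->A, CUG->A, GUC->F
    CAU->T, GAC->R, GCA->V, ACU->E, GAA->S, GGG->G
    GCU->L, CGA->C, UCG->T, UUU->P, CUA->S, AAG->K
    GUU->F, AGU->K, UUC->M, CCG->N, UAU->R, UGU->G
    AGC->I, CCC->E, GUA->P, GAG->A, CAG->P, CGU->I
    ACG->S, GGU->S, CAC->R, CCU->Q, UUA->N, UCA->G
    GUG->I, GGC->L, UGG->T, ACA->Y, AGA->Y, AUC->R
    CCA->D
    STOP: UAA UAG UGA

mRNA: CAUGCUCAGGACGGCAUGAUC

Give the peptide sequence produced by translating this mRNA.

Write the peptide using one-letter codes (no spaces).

start AUG at pos 1
pos 1: AUG -> L; peptide=L
pos 4: CUC -> V; peptide=LV
pos 7: AGG -> R; peptide=LVR
pos 10: ACG -> S; peptide=LVRS
pos 13: GCA -> V; peptide=LVRSV
pos 16: UGA -> STOP

Answer: LVRSV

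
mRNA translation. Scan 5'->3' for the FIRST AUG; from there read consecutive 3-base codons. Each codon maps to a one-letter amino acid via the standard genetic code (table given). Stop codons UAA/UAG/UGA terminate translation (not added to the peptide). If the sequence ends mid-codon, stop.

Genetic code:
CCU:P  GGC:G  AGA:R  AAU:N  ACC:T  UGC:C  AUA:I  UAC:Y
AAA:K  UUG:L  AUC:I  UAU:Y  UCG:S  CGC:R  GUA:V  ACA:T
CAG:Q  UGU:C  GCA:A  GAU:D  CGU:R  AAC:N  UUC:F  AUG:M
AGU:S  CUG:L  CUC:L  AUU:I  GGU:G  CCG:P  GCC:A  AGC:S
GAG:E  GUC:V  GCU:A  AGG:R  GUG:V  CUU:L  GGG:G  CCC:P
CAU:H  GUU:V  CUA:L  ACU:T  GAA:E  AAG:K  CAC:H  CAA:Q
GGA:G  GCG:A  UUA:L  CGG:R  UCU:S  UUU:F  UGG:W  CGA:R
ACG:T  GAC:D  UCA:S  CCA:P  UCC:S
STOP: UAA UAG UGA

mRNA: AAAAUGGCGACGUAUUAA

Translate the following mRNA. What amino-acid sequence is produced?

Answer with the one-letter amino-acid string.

Answer: MATY

Derivation:
start AUG at pos 3
pos 3: AUG -> M; peptide=M
pos 6: GCG -> A; peptide=MA
pos 9: ACG -> T; peptide=MAT
pos 12: UAU -> Y; peptide=MATY
pos 15: UAA -> STOP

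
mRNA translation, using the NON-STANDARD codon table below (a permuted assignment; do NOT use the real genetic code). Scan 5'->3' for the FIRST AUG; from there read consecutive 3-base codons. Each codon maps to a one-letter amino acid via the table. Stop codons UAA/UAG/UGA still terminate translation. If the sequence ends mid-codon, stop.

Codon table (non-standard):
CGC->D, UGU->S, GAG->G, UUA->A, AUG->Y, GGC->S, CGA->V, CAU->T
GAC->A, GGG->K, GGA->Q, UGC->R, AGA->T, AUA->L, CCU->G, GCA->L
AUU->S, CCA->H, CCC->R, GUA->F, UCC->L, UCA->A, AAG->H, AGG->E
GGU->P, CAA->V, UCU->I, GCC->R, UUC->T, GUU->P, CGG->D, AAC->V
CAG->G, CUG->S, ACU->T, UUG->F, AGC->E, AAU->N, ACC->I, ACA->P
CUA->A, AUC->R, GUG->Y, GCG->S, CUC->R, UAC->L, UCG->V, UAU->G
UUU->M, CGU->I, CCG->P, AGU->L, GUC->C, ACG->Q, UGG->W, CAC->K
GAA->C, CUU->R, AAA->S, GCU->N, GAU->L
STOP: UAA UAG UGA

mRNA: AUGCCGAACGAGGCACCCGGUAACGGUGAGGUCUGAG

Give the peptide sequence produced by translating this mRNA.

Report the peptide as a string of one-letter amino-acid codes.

Answer: YPVGLRPVPGC

Derivation:
start AUG at pos 0
pos 0: AUG -> Y; peptide=Y
pos 3: CCG -> P; peptide=YP
pos 6: AAC -> V; peptide=YPV
pos 9: GAG -> G; peptide=YPVG
pos 12: GCA -> L; peptide=YPVGL
pos 15: CCC -> R; peptide=YPVGLR
pos 18: GGU -> P; peptide=YPVGLRP
pos 21: AAC -> V; peptide=YPVGLRPV
pos 24: GGU -> P; peptide=YPVGLRPVP
pos 27: GAG -> G; peptide=YPVGLRPVPG
pos 30: GUC -> C; peptide=YPVGLRPVPGC
pos 33: UGA -> STOP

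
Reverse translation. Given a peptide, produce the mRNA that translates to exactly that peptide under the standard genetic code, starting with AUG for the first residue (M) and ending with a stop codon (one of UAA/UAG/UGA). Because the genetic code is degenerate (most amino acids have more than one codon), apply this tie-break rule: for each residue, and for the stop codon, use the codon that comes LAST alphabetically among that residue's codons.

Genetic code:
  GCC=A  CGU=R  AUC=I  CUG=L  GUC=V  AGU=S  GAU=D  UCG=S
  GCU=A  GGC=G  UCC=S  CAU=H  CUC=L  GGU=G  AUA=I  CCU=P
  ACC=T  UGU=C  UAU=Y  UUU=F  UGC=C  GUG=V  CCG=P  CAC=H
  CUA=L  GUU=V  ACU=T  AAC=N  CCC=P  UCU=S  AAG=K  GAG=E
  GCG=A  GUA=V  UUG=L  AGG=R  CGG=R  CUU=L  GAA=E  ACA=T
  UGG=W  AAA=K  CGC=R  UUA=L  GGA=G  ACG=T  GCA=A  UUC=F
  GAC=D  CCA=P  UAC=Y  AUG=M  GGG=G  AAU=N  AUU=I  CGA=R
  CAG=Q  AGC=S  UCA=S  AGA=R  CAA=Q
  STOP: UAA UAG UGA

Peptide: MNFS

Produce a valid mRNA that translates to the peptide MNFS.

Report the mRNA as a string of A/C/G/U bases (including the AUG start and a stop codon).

residue 1: M -> AUG (start codon)
residue 2: N codons sorted = AAC,AAU -> pick last = AAU
residue 3: F codons sorted = UUC,UUU -> pick last = UUU
residue 4: S codons sorted = AGC,AGU,UCA,UCC,UCG,UCU -> pick last = UCU
terminator: stop codons sorted = UAA,UAG,UGA -> pick last = UGA

Answer: mRNA: AUGAAUUUUUCUUGA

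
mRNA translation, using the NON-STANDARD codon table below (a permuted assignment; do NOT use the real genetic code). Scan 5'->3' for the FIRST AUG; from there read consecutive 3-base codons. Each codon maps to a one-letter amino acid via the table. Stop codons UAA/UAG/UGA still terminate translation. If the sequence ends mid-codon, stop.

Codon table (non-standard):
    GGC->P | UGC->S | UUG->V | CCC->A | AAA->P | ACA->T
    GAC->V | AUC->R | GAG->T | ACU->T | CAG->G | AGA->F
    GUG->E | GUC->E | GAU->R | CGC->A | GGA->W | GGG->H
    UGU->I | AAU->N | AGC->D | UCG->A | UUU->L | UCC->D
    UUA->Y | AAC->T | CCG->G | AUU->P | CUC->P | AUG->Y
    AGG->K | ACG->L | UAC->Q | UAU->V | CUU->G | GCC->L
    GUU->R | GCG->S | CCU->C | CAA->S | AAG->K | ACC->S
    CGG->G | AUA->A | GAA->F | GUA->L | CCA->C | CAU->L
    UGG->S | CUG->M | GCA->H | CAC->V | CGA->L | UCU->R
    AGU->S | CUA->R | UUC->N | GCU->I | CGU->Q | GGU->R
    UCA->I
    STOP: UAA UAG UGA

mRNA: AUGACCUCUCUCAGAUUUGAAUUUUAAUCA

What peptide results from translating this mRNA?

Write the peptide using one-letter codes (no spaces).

start AUG at pos 0
pos 0: AUG -> Y; peptide=Y
pos 3: ACC -> S; peptide=YS
pos 6: UCU -> R; peptide=YSR
pos 9: CUC -> P; peptide=YSRP
pos 12: AGA -> F; peptide=YSRPF
pos 15: UUU -> L; peptide=YSRPFL
pos 18: GAA -> F; peptide=YSRPFLF
pos 21: UUU -> L; peptide=YSRPFLFL
pos 24: UAA -> STOP

Answer: YSRPFLFL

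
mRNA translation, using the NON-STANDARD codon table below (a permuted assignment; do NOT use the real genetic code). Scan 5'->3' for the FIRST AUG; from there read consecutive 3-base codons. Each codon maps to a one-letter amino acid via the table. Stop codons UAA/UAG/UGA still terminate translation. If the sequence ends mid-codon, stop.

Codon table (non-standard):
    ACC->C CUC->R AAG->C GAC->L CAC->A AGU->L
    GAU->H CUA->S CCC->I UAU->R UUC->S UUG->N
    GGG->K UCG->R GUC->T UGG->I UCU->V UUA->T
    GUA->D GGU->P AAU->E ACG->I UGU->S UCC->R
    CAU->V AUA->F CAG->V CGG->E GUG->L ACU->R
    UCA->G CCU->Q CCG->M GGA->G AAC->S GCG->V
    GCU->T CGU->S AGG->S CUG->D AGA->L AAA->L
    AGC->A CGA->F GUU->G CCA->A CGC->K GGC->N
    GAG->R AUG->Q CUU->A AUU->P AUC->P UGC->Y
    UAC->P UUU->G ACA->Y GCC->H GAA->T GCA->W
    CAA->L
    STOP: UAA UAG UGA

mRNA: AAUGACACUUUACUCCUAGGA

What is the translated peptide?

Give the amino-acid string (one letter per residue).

Answer: QYAPR

Derivation:
start AUG at pos 1
pos 1: AUG -> Q; peptide=Q
pos 4: ACA -> Y; peptide=QY
pos 7: CUU -> A; peptide=QYA
pos 10: UAC -> P; peptide=QYAP
pos 13: UCC -> R; peptide=QYAPR
pos 16: UAG -> STOP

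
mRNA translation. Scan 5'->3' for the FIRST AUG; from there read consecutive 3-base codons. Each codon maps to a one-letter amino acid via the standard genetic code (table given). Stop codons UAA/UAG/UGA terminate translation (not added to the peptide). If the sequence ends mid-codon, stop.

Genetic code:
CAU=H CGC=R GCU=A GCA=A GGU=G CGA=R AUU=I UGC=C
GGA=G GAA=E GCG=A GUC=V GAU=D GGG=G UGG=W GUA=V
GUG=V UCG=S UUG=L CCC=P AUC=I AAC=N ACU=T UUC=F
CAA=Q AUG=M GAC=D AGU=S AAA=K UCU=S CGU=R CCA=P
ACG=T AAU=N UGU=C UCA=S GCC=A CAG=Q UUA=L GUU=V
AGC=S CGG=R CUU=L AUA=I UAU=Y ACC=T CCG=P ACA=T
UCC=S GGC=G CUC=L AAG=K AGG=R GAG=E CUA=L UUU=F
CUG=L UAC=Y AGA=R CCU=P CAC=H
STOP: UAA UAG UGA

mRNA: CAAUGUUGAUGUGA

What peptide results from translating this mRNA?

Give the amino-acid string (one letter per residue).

Answer: MLM

Derivation:
start AUG at pos 2
pos 2: AUG -> M; peptide=M
pos 5: UUG -> L; peptide=ML
pos 8: AUG -> M; peptide=MLM
pos 11: UGA -> STOP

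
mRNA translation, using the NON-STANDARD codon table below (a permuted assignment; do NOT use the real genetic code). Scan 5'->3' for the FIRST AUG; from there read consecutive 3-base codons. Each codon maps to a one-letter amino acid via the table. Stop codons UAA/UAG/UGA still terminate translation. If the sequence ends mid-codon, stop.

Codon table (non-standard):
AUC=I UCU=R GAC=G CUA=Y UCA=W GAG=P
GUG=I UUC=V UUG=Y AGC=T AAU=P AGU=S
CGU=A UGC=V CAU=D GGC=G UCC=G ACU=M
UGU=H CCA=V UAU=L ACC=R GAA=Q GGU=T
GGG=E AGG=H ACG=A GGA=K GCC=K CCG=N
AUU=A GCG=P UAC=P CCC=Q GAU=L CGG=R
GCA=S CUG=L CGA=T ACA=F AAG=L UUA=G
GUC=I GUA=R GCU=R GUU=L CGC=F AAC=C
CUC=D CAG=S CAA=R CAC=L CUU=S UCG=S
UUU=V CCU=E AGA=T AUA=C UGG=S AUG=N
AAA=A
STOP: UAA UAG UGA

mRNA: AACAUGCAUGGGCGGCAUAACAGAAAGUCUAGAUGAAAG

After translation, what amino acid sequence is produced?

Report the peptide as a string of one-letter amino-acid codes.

Answer: NDERDCTLRT

Derivation:
start AUG at pos 3
pos 3: AUG -> N; peptide=N
pos 6: CAU -> D; peptide=ND
pos 9: GGG -> E; peptide=NDE
pos 12: CGG -> R; peptide=NDER
pos 15: CAU -> D; peptide=NDERD
pos 18: AAC -> C; peptide=NDERDC
pos 21: AGA -> T; peptide=NDERDCT
pos 24: AAG -> L; peptide=NDERDCTL
pos 27: UCU -> R; peptide=NDERDCTLR
pos 30: AGA -> T; peptide=NDERDCTLRT
pos 33: UGA -> STOP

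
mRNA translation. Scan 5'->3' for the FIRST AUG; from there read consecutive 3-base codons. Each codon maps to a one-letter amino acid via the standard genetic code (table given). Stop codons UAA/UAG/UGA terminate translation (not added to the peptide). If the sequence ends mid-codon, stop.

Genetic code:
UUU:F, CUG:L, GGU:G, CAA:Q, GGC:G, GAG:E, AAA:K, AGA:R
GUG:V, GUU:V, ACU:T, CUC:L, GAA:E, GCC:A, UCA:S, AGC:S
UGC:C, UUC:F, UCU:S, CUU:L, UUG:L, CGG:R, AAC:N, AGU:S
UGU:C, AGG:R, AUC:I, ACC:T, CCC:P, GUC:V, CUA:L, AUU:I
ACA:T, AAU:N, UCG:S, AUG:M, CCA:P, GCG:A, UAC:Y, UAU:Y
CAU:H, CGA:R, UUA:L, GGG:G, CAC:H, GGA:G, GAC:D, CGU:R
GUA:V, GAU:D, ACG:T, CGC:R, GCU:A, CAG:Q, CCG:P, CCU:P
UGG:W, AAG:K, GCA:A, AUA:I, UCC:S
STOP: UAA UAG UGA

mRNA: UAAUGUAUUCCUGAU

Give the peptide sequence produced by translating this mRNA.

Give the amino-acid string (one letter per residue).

Answer: MYS

Derivation:
start AUG at pos 2
pos 2: AUG -> M; peptide=M
pos 5: UAU -> Y; peptide=MY
pos 8: UCC -> S; peptide=MYS
pos 11: UGA -> STOP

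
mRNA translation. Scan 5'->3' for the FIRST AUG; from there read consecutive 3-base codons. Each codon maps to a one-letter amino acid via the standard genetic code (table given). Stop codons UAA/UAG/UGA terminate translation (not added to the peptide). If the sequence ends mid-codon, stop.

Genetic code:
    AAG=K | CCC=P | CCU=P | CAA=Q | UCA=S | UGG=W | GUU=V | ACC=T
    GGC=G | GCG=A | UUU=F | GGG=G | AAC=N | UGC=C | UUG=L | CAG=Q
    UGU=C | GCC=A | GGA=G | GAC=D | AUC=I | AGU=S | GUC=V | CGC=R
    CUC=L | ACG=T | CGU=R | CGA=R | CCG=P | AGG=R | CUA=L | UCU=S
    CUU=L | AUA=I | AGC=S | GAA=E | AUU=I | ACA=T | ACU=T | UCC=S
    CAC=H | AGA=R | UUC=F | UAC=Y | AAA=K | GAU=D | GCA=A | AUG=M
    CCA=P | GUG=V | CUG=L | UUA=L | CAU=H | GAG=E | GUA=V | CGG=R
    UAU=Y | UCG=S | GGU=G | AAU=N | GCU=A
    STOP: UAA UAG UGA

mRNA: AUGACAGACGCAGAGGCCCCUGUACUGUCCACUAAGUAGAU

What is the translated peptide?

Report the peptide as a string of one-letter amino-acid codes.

start AUG at pos 0
pos 0: AUG -> M; peptide=M
pos 3: ACA -> T; peptide=MT
pos 6: GAC -> D; peptide=MTD
pos 9: GCA -> A; peptide=MTDA
pos 12: GAG -> E; peptide=MTDAE
pos 15: GCC -> A; peptide=MTDAEA
pos 18: CCU -> P; peptide=MTDAEAP
pos 21: GUA -> V; peptide=MTDAEAPV
pos 24: CUG -> L; peptide=MTDAEAPVL
pos 27: UCC -> S; peptide=MTDAEAPVLS
pos 30: ACU -> T; peptide=MTDAEAPVLST
pos 33: AAG -> K; peptide=MTDAEAPVLSTK
pos 36: UAG -> STOP

Answer: MTDAEAPVLSTK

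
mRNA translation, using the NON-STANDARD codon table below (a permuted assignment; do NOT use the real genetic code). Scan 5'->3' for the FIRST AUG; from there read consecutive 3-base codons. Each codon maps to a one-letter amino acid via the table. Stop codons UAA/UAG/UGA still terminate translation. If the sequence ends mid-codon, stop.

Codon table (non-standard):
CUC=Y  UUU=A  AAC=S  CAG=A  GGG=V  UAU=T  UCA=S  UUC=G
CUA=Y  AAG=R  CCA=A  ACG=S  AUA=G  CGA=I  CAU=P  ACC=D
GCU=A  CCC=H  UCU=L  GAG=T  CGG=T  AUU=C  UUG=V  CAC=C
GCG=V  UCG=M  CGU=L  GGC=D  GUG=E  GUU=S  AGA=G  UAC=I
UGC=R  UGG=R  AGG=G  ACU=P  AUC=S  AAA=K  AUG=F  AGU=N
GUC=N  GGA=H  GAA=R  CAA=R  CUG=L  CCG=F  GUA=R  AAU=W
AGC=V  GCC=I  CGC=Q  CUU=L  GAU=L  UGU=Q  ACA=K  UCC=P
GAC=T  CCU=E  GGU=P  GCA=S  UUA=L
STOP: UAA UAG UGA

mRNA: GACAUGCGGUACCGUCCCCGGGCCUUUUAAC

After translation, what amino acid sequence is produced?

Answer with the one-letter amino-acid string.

start AUG at pos 3
pos 3: AUG -> F; peptide=F
pos 6: CGG -> T; peptide=FT
pos 9: UAC -> I; peptide=FTI
pos 12: CGU -> L; peptide=FTIL
pos 15: CCC -> H; peptide=FTILH
pos 18: CGG -> T; peptide=FTILHT
pos 21: GCC -> I; peptide=FTILHTI
pos 24: UUU -> A; peptide=FTILHTIA
pos 27: UAA -> STOP

Answer: FTILHTIA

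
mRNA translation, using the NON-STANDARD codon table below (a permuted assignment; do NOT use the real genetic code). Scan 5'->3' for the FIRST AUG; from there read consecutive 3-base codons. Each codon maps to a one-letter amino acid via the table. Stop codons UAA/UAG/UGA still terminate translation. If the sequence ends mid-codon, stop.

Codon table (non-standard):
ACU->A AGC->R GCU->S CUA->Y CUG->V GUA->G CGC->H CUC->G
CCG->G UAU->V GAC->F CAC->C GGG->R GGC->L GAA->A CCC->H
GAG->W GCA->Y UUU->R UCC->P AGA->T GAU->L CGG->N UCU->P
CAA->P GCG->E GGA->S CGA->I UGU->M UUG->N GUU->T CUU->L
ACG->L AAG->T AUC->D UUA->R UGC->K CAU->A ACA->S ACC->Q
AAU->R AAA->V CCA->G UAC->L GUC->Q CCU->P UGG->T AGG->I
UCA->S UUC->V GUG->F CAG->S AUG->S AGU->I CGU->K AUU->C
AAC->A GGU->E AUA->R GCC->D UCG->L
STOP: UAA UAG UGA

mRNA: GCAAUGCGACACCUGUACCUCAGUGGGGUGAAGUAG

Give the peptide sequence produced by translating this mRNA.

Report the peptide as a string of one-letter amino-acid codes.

Answer: SICVLGIRFT

Derivation:
start AUG at pos 3
pos 3: AUG -> S; peptide=S
pos 6: CGA -> I; peptide=SI
pos 9: CAC -> C; peptide=SIC
pos 12: CUG -> V; peptide=SICV
pos 15: UAC -> L; peptide=SICVL
pos 18: CUC -> G; peptide=SICVLG
pos 21: AGU -> I; peptide=SICVLGI
pos 24: GGG -> R; peptide=SICVLGIR
pos 27: GUG -> F; peptide=SICVLGIRF
pos 30: AAG -> T; peptide=SICVLGIRFT
pos 33: UAG -> STOP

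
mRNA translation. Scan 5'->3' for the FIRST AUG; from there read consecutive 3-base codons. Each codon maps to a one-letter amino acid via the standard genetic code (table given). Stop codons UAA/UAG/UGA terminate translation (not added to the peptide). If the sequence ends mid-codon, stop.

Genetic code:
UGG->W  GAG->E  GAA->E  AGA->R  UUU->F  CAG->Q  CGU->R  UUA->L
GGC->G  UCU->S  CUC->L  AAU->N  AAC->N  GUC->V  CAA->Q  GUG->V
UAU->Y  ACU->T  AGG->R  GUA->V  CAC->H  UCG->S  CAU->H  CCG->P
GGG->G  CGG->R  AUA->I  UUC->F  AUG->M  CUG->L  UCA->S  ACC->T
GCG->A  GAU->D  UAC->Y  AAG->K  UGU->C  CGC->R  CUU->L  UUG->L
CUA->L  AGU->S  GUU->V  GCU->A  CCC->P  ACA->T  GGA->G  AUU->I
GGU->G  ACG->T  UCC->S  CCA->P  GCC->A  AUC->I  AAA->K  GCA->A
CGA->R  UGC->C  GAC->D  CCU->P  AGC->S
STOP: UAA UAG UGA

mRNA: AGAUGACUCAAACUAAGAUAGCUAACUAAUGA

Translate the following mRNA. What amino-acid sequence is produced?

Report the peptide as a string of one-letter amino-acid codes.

start AUG at pos 2
pos 2: AUG -> M; peptide=M
pos 5: ACU -> T; peptide=MT
pos 8: CAA -> Q; peptide=MTQ
pos 11: ACU -> T; peptide=MTQT
pos 14: AAG -> K; peptide=MTQTK
pos 17: AUA -> I; peptide=MTQTKI
pos 20: GCU -> A; peptide=MTQTKIA
pos 23: AAC -> N; peptide=MTQTKIAN
pos 26: UAA -> STOP

Answer: MTQTKIAN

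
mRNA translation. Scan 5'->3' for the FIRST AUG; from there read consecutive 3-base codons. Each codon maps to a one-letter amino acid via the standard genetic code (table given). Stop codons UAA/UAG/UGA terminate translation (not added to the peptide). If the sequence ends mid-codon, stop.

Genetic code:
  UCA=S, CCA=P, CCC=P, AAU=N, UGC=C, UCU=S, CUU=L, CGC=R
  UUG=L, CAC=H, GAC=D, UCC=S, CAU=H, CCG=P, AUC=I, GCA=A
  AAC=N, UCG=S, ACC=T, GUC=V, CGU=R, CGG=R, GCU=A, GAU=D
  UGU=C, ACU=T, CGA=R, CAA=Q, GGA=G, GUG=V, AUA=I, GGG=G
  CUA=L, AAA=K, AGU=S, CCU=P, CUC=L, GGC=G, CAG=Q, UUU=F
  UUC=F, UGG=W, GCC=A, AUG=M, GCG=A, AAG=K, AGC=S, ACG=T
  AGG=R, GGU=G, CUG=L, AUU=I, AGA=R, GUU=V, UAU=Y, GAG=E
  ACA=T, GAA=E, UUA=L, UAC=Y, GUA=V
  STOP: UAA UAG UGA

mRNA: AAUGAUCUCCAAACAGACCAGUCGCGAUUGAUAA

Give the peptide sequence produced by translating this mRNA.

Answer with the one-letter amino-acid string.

Answer: MISKQTSRD

Derivation:
start AUG at pos 1
pos 1: AUG -> M; peptide=M
pos 4: AUC -> I; peptide=MI
pos 7: UCC -> S; peptide=MIS
pos 10: AAA -> K; peptide=MISK
pos 13: CAG -> Q; peptide=MISKQ
pos 16: ACC -> T; peptide=MISKQT
pos 19: AGU -> S; peptide=MISKQTS
pos 22: CGC -> R; peptide=MISKQTSR
pos 25: GAU -> D; peptide=MISKQTSRD
pos 28: UGA -> STOP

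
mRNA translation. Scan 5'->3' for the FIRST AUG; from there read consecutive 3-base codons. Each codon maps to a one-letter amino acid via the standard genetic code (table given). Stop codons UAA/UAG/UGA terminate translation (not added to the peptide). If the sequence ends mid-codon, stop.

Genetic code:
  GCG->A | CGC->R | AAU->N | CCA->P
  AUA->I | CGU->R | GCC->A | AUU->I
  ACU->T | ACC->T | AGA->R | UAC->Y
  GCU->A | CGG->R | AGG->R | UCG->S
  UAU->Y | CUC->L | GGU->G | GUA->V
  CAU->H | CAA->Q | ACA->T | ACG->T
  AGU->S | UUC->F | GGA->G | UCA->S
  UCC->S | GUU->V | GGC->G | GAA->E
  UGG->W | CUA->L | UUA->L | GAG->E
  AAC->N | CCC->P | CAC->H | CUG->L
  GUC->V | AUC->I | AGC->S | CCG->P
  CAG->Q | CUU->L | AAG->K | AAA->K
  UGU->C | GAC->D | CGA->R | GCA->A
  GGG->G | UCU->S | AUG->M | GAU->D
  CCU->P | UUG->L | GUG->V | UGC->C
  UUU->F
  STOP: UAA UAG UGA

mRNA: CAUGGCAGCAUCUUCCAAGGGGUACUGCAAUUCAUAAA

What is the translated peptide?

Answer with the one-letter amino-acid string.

start AUG at pos 1
pos 1: AUG -> M; peptide=M
pos 4: GCA -> A; peptide=MA
pos 7: GCA -> A; peptide=MAA
pos 10: UCU -> S; peptide=MAAS
pos 13: UCC -> S; peptide=MAASS
pos 16: AAG -> K; peptide=MAASSK
pos 19: GGG -> G; peptide=MAASSKG
pos 22: UAC -> Y; peptide=MAASSKGY
pos 25: UGC -> C; peptide=MAASSKGYC
pos 28: AAU -> N; peptide=MAASSKGYCN
pos 31: UCA -> S; peptide=MAASSKGYCNS
pos 34: UAA -> STOP

Answer: MAASSKGYCNS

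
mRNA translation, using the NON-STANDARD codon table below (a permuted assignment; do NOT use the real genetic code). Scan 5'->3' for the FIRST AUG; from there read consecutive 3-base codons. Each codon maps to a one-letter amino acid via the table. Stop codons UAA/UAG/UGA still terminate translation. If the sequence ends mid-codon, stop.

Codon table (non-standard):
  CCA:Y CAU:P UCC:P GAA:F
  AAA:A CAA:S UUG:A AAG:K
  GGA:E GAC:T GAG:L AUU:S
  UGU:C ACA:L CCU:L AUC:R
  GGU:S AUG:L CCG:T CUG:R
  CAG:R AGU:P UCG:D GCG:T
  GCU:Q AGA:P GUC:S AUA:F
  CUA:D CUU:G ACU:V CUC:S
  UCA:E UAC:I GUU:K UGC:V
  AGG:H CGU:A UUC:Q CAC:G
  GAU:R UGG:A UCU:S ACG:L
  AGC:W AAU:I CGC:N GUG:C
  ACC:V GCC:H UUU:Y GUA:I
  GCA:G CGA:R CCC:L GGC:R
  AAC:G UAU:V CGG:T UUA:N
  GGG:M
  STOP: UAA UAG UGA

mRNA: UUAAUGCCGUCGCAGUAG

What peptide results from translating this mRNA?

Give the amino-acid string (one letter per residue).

start AUG at pos 3
pos 3: AUG -> L; peptide=L
pos 6: CCG -> T; peptide=LT
pos 9: UCG -> D; peptide=LTD
pos 12: CAG -> R; peptide=LTDR
pos 15: UAG -> STOP

Answer: LTDR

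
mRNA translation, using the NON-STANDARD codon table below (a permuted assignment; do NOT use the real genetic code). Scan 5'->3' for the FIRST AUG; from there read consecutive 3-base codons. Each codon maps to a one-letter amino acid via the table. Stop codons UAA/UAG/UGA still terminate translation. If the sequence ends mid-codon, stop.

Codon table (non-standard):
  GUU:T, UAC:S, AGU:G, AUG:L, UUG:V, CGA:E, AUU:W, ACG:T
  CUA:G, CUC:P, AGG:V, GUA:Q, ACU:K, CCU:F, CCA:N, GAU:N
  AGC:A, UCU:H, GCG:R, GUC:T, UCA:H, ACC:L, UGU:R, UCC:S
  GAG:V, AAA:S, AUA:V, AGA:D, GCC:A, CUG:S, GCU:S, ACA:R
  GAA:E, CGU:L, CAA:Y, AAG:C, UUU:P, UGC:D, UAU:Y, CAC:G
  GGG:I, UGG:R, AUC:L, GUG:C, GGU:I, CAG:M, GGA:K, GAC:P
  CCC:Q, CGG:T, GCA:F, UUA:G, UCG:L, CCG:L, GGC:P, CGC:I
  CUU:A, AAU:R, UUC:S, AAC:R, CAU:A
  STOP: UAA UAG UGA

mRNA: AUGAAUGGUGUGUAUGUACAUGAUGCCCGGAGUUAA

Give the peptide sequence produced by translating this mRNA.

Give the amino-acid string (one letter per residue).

Answer: LRICYQANATG

Derivation:
start AUG at pos 0
pos 0: AUG -> L; peptide=L
pos 3: AAU -> R; peptide=LR
pos 6: GGU -> I; peptide=LRI
pos 9: GUG -> C; peptide=LRIC
pos 12: UAU -> Y; peptide=LRICY
pos 15: GUA -> Q; peptide=LRICYQ
pos 18: CAU -> A; peptide=LRICYQA
pos 21: GAU -> N; peptide=LRICYQAN
pos 24: GCC -> A; peptide=LRICYQANA
pos 27: CGG -> T; peptide=LRICYQANAT
pos 30: AGU -> G; peptide=LRICYQANATG
pos 33: UAA -> STOP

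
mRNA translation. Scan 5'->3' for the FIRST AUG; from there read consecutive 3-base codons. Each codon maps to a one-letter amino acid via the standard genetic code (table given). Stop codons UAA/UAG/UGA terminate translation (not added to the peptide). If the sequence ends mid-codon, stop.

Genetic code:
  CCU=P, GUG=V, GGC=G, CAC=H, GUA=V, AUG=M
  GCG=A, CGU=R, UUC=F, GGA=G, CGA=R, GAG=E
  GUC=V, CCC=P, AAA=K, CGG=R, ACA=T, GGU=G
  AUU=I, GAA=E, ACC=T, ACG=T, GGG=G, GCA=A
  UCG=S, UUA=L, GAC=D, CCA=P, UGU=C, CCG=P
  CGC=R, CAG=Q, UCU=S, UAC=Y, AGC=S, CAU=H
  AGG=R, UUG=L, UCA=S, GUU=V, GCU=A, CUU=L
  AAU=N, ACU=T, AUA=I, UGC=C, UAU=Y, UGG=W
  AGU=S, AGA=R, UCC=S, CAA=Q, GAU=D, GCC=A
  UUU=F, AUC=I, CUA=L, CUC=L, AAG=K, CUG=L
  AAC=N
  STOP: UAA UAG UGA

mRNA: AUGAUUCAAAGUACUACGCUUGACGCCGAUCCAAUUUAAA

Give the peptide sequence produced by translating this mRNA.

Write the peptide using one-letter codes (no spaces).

start AUG at pos 0
pos 0: AUG -> M; peptide=M
pos 3: AUU -> I; peptide=MI
pos 6: CAA -> Q; peptide=MIQ
pos 9: AGU -> S; peptide=MIQS
pos 12: ACU -> T; peptide=MIQST
pos 15: ACG -> T; peptide=MIQSTT
pos 18: CUU -> L; peptide=MIQSTTL
pos 21: GAC -> D; peptide=MIQSTTLD
pos 24: GCC -> A; peptide=MIQSTTLDA
pos 27: GAU -> D; peptide=MIQSTTLDAD
pos 30: CCA -> P; peptide=MIQSTTLDADP
pos 33: AUU -> I; peptide=MIQSTTLDADPI
pos 36: UAA -> STOP

Answer: MIQSTTLDADPI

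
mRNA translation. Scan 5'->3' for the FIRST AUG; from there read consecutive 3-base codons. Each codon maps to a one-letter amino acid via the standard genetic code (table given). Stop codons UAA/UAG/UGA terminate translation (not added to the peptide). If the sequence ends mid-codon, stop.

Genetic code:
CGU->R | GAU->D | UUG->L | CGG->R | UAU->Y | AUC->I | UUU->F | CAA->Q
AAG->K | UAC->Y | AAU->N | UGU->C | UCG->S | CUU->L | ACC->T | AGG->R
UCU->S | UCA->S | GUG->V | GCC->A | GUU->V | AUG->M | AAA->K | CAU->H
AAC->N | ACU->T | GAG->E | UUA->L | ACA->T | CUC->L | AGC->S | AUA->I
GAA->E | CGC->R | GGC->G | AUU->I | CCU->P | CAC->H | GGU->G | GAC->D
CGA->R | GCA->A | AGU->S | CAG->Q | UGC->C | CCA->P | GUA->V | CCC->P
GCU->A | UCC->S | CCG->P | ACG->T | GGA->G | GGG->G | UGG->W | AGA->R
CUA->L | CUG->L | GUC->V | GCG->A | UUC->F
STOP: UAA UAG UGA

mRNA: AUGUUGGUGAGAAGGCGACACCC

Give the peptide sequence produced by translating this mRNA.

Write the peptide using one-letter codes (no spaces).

start AUG at pos 0
pos 0: AUG -> M; peptide=M
pos 3: UUG -> L; peptide=ML
pos 6: GUG -> V; peptide=MLV
pos 9: AGA -> R; peptide=MLVR
pos 12: AGG -> R; peptide=MLVRR
pos 15: CGA -> R; peptide=MLVRRR
pos 18: CAC -> H; peptide=MLVRRRH
pos 21: only 2 nt remain (<3), stop (end of mRNA)

Answer: MLVRRRH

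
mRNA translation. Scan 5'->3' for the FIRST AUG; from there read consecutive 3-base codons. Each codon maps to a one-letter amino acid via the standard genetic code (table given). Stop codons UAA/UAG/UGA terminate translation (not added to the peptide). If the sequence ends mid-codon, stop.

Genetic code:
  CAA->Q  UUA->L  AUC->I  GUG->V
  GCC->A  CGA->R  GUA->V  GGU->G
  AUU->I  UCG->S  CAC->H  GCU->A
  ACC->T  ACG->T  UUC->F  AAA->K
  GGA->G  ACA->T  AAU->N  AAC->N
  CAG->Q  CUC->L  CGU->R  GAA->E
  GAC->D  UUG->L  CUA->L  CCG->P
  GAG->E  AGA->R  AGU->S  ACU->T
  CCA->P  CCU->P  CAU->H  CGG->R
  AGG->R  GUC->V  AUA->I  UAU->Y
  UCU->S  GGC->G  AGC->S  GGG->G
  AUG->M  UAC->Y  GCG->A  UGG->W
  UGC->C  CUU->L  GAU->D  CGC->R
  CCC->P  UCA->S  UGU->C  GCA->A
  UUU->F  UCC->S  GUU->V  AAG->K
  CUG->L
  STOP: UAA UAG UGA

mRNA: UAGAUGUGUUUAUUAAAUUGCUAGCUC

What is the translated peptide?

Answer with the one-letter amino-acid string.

Answer: MCLLNC

Derivation:
start AUG at pos 3
pos 3: AUG -> M; peptide=M
pos 6: UGU -> C; peptide=MC
pos 9: UUA -> L; peptide=MCL
pos 12: UUA -> L; peptide=MCLL
pos 15: AAU -> N; peptide=MCLLN
pos 18: UGC -> C; peptide=MCLLNC
pos 21: UAG -> STOP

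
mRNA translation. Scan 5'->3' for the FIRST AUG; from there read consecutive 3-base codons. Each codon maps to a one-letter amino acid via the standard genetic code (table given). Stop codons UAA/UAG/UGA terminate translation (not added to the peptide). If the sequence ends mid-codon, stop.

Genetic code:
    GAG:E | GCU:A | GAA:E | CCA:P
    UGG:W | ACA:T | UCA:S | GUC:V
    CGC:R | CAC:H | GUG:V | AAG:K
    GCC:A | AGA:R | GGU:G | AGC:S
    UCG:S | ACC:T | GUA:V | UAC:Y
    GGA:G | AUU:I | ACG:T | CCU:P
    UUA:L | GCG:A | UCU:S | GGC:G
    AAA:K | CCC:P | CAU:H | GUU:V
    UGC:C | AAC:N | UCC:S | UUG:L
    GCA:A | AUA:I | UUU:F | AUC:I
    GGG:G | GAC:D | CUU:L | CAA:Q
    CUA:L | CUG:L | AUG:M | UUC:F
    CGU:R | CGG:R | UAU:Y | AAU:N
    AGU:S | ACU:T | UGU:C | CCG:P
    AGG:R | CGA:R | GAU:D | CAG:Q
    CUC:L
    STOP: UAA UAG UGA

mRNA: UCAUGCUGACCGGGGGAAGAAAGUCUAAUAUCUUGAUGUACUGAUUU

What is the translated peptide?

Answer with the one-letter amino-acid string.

start AUG at pos 2
pos 2: AUG -> M; peptide=M
pos 5: CUG -> L; peptide=ML
pos 8: ACC -> T; peptide=MLT
pos 11: GGG -> G; peptide=MLTG
pos 14: GGA -> G; peptide=MLTGG
pos 17: AGA -> R; peptide=MLTGGR
pos 20: AAG -> K; peptide=MLTGGRK
pos 23: UCU -> S; peptide=MLTGGRKS
pos 26: AAU -> N; peptide=MLTGGRKSN
pos 29: AUC -> I; peptide=MLTGGRKSNI
pos 32: UUG -> L; peptide=MLTGGRKSNIL
pos 35: AUG -> M; peptide=MLTGGRKSNILM
pos 38: UAC -> Y; peptide=MLTGGRKSNILMY
pos 41: UGA -> STOP

Answer: MLTGGRKSNILMY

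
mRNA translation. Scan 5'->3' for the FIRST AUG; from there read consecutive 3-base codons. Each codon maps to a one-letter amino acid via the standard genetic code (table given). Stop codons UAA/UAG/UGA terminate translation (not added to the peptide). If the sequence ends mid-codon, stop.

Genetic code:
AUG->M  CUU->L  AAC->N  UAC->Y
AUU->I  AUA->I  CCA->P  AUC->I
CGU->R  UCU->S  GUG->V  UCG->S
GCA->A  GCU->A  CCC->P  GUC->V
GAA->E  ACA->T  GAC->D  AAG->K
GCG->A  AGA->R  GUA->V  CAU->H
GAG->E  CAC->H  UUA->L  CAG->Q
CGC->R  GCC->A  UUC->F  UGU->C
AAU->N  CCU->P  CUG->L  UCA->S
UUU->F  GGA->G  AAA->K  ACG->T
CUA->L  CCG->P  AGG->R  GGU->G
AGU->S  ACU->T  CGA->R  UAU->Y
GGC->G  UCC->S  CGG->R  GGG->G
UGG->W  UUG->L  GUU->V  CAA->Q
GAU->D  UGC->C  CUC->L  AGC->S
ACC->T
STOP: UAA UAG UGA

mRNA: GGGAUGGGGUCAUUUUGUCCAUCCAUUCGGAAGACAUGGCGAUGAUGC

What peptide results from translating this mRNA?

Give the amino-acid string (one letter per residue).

start AUG at pos 3
pos 3: AUG -> M; peptide=M
pos 6: GGG -> G; peptide=MG
pos 9: UCA -> S; peptide=MGS
pos 12: UUU -> F; peptide=MGSF
pos 15: UGU -> C; peptide=MGSFC
pos 18: CCA -> P; peptide=MGSFCP
pos 21: UCC -> S; peptide=MGSFCPS
pos 24: AUU -> I; peptide=MGSFCPSI
pos 27: CGG -> R; peptide=MGSFCPSIR
pos 30: AAG -> K; peptide=MGSFCPSIRK
pos 33: ACA -> T; peptide=MGSFCPSIRKT
pos 36: UGG -> W; peptide=MGSFCPSIRKTW
pos 39: CGA -> R; peptide=MGSFCPSIRKTWR
pos 42: UGA -> STOP

Answer: MGSFCPSIRKTWR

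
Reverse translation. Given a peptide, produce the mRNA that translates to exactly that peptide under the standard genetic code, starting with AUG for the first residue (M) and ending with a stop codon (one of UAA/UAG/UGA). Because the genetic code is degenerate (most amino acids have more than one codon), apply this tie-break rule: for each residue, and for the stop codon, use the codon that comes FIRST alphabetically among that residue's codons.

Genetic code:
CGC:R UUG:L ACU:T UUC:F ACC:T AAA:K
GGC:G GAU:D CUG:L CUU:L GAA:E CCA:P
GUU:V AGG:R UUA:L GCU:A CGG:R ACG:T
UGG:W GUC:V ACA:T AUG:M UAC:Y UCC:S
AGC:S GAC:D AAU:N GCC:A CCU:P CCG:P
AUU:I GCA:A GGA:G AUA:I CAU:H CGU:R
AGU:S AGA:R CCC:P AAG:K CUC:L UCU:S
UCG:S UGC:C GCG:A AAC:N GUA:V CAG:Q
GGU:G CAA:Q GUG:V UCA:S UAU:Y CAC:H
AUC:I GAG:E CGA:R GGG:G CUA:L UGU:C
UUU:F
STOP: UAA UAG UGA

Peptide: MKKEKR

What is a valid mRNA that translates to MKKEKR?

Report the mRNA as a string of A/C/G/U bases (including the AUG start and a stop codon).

Answer: mRNA: AUGAAAAAAGAAAAAAGAUAA

Derivation:
residue 1: M -> AUG (start codon)
residue 2: K codons sorted = AAA,AAG -> pick first = AAA
residue 3: K codons sorted = AAA,AAG -> pick first = AAA
residue 4: E codons sorted = GAA,GAG -> pick first = GAA
residue 5: K codons sorted = AAA,AAG -> pick first = AAA
residue 6: R codons sorted = AGA,AGG,CGA,CGC,CGG,CGU -> pick first = AGA
terminator: stop codons sorted = UAA,UAG,UGA -> pick first = UAA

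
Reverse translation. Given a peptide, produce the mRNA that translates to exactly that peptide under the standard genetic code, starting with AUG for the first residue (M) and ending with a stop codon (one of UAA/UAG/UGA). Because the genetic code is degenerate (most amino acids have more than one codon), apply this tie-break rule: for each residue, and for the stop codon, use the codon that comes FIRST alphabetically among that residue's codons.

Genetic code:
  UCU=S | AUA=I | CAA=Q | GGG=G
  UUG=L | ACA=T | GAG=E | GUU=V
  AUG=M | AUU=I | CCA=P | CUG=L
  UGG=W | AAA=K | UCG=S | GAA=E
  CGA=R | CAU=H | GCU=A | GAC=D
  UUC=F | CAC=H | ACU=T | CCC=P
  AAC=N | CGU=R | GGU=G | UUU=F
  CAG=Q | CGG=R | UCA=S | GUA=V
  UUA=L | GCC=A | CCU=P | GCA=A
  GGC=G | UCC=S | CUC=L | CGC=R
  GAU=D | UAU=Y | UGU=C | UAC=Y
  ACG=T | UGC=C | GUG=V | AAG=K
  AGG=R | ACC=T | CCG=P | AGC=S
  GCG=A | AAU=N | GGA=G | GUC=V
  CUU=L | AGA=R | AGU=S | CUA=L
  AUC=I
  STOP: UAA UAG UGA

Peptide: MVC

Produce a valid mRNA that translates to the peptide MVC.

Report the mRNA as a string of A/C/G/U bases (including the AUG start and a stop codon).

Answer: mRNA: AUGGUAUGCUAA

Derivation:
residue 1: M -> AUG (start codon)
residue 2: V codons sorted = GUA,GUC,GUG,GUU -> pick first = GUA
residue 3: C codons sorted = UGC,UGU -> pick first = UGC
terminator: stop codons sorted = UAA,UAG,UGA -> pick first = UAA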